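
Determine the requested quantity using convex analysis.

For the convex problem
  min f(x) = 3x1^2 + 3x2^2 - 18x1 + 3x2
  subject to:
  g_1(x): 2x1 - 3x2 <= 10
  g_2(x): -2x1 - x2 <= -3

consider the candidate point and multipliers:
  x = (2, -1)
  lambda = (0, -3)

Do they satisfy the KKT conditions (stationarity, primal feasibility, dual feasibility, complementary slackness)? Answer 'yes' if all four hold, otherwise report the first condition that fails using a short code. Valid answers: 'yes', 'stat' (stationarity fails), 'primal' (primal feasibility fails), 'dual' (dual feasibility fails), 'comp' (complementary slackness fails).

Gradient of f: grad f(x) = Q x + c = (-6, -3)
Constraint values g_i(x) = a_i^T x - b_i:
  g_1((2, -1)) = -3
  g_2((2, -1)) = 0
Stationarity residual: grad f(x) + sum_i lambda_i a_i = (0, 0)
  -> stationarity OK
Primal feasibility (all g_i <= 0): OK
Dual feasibility (all lambda_i >= 0): FAILS
Complementary slackness (lambda_i * g_i(x) = 0 for all i): OK

Verdict: the first failing condition is dual_feasibility -> dual.

dual


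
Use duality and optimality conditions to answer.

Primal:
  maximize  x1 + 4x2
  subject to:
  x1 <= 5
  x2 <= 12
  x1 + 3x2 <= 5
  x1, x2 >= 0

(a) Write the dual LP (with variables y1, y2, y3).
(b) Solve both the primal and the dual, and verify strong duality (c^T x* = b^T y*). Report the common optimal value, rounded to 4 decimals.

The standard primal-dual pair for 'max c^T x s.t. A x <= b, x >= 0' is:
  Dual:  min b^T y  s.t.  A^T y >= c,  y >= 0.

So the dual LP is:
  minimize  5y1 + 12y2 + 5y3
  subject to:
    y1 + y3 >= 1
    y2 + 3y3 >= 4
    y1, y2, y3 >= 0

Solving the primal: x* = (0, 1.6667).
  primal value c^T x* = 6.6667.
Solving the dual: y* = (0, 0, 1.3333).
  dual value b^T y* = 6.6667.
Strong duality: c^T x* = b^T y*. Confirmed.

6.6667


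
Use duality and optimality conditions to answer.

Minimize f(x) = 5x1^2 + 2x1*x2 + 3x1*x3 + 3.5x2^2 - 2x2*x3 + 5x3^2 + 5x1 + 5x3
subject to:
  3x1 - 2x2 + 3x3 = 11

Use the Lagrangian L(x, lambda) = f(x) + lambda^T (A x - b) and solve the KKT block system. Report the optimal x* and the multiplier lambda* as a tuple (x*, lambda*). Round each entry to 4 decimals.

Form the Lagrangian:
  L(x, lambda) = (1/2) x^T Q x + c^T x + lambda^T (A x - b)
Stationarity (grad_x L = 0): Q x + c + A^T lambda = 0.
Primal feasibility: A x = b.

This gives the KKT block system:
  [ Q   A^T ] [ x     ]   [-c ]
  [ A    0  ] [ lambda ] = [ b ]

Solving the linear system:
  x*      = (1.7287, -2.1978, 0.4728)
  lambda* = (-6.4365)
  f(x*)   = 40.9043

x* = (1.7287, -2.1978, 0.4728), lambda* = (-6.4365)


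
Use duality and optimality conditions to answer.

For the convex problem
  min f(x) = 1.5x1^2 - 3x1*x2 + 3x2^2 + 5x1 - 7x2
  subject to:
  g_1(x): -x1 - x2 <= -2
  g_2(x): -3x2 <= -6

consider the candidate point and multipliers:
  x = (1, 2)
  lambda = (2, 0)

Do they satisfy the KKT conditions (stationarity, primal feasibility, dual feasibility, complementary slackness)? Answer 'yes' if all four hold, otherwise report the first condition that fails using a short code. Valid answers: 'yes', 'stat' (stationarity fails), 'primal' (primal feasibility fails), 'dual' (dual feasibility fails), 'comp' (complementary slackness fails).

Gradient of f: grad f(x) = Q x + c = (2, 2)
Constraint values g_i(x) = a_i^T x - b_i:
  g_1((1, 2)) = -1
  g_2((1, 2)) = 0
Stationarity residual: grad f(x) + sum_i lambda_i a_i = (0, 0)
  -> stationarity OK
Primal feasibility (all g_i <= 0): OK
Dual feasibility (all lambda_i >= 0): OK
Complementary slackness (lambda_i * g_i(x) = 0 for all i): FAILS

Verdict: the first failing condition is complementary_slackness -> comp.

comp


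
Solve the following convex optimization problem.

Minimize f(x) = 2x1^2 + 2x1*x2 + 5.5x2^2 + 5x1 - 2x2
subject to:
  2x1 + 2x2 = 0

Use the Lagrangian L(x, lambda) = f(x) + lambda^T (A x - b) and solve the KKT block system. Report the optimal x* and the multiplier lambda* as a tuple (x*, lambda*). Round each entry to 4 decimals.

Form the Lagrangian:
  L(x, lambda) = (1/2) x^T Q x + c^T x + lambda^T (A x - b)
Stationarity (grad_x L = 0): Q x + c + A^T lambda = 0.
Primal feasibility: A x = b.

This gives the KKT block system:
  [ Q   A^T ] [ x     ]   [-c ]
  [ A    0  ] [ lambda ] = [ b ]

Solving the linear system:
  x*      = (-0.6364, 0.6364)
  lambda* = (-1.8636)
  f(x*)   = -2.2273

x* = (-0.6364, 0.6364), lambda* = (-1.8636)


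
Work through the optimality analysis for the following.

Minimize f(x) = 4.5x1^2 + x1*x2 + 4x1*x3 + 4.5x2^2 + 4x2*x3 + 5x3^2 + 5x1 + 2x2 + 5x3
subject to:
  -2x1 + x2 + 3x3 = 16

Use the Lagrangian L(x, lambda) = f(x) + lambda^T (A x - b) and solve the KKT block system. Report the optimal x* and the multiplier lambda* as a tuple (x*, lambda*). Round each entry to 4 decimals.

Form the Lagrangian:
  L(x, lambda) = (1/2) x^T Q x + c^T x + lambda^T (A x - b)
Stationarity (grad_x L = 0): Q x + c + A^T lambda = 0.
Primal feasibility: A x = b.

This gives the KKT block system:
  [ Q   A^T ] [ x     ]   [-c ]
  [ A    0  ] [ lambda ] = [ b ]

Solving the linear system:
  x*      = (-3.4706, -0.4706, 3.1765)
  lambda* = (-7)
  f(x*)   = 54.7941

x* = (-3.4706, -0.4706, 3.1765), lambda* = (-7)


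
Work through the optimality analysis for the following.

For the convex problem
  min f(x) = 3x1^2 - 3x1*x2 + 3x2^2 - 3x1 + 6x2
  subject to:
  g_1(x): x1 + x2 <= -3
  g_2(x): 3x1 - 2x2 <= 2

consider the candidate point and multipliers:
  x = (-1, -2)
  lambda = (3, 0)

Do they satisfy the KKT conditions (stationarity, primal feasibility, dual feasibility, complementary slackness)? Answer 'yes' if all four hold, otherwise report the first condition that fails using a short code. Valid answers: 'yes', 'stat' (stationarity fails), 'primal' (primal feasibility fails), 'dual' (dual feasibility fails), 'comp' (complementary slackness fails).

Gradient of f: grad f(x) = Q x + c = (-3, -3)
Constraint values g_i(x) = a_i^T x - b_i:
  g_1((-1, -2)) = 0
  g_2((-1, -2)) = -1
Stationarity residual: grad f(x) + sum_i lambda_i a_i = (0, 0)
  -> stationarity OK
Primal feasibility (all g_i <= 0): OK
Dual feasibility (all lambda_i >= 0): OK
Complementary slackness (lambda_i * g_i(x) = 0 for all i): OK

Verdict: yes, KKT holds.

yes


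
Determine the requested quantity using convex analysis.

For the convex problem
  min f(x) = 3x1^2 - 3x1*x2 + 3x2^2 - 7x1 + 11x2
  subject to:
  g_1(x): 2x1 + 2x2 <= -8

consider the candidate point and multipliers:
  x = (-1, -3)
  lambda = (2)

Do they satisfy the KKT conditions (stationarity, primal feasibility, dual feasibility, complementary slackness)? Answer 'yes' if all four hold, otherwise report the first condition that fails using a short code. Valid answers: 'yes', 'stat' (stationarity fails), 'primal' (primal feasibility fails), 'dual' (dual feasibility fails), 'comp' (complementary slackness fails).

Gradient of f: grad f(x) = Q x + c = (-4, -4)
Constraint values g_i(x) = a_i^T x - b_i:
  g_1((-1, -3)) = 0
Stationarity residual: grad f(x) + sum_i lambda_i a_i = (0, 0)
  -> stationarity OK
Primal feasibility (all g_i <= 0): OK
Dual feasibility (all lambda_i >= 0): OK
Complementary slackness (lambda_i * g_i(x) = 0 for all i): OK

Verdict: yes, KKT holds.

yes


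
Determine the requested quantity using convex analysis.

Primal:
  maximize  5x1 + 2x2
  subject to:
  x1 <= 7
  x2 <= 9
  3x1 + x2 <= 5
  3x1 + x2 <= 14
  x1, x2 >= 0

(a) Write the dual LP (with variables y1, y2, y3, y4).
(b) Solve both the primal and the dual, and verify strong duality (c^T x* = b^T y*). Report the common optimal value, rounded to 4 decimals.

The standard primal-dual pair for 'max c^T x s.t. A x <= b, x >= 0' is:
  Dual:  min b^T y  s.t.  A^T y >= c,  y >= 0.

So the dual LP is:
  minimize  7y1 + 9y2 + 5y3 + 14y4
  subject to:
    y1 + 3y3 + 3y4 >= 5
    y2 + y3 + y4 >= 2
    y1, y2, y3, y4 >= 0

Solving the primal: x* = (0, 5).
  primal value c^T x* = 10.
Solving the dual: y* = (0, 0, 2, 0).
  dual value b^T y* = 10.
Strong duality: c^T x* = b^T y*. Confirmed.

10


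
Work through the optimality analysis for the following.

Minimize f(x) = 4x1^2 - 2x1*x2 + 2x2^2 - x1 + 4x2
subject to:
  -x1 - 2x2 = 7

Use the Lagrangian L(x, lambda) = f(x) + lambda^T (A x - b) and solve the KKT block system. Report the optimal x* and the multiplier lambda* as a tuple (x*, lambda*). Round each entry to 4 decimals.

Form the Lagrangian:
  L(x, lambda) = (1/2) x^T Q x + c^T x + lambda^T (A x - b)
Stationarity (grad_x L = 0): Q x + c + A^T lambda = 0.
Primal feasibility: A x = b.

This gives the KKT block system:
  [ Q   A^T ] [ x     ]   [-c ]
  [ A    0  ] [ lambda ] = [ b ]

Solving the linear system:
  x*      = (-1, -3)
  lambda* = (-3)
  f(x*)   = 5

x* = (-1, -3), lambda* = (-3)


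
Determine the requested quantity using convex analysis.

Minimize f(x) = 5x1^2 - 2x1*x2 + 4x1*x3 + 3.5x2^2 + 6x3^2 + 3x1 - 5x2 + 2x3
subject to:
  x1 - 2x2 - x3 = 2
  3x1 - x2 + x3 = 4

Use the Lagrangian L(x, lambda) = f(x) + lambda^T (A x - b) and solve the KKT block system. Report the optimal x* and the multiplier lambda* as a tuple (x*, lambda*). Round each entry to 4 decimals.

Form the Lagrangian:
  L(x, lambda) = (1/2) x^T Q x + c^T x + lambda^T (A x - b)
Stationarity (grad_x L = 0): Q x + c + A^T lambda = 0.
Primal feasibility: A x = b.

This gives the KKT block system:
  [ Q   A^T ] [ x     ]   [-c ]
  [ A    0  ] [ lambda ] = [ b ]

Solving the linear system:
  x*      = (1.4461, -0.0719, -0.4102)
  lambda* = (-1.8443, -4.7066)
  f(x*)   = 13.1961

x* = (1.4461, -0.0719, -0.4102), lambda* = (-1.8443, -4.7066)


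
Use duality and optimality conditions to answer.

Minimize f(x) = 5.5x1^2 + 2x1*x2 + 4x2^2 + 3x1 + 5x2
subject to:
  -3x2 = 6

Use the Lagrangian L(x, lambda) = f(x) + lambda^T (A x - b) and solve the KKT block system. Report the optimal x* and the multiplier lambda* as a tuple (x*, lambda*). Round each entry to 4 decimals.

Form the Lagrangian:
  L(x, lambda) = (1/2) x^T Q x + c^T x + lambda^T (A x - b)
Stationarity (grad_x L = 0): Q x + c + A^T lambda = 0.
Primal feasibility: A x = b.

This gives the KKT block system:
  [ Q   A^T ] [ x     ]   [-c ]
  [ A    0  ] [ lambda ] = [ b ]

Solving the linear system:
  x*      = (0.0909, -2)
  lambda* = (-3.6061)
  f(x*)   = 5.9545

x* = (0.0909, -2), lambda* = (-3.6061)


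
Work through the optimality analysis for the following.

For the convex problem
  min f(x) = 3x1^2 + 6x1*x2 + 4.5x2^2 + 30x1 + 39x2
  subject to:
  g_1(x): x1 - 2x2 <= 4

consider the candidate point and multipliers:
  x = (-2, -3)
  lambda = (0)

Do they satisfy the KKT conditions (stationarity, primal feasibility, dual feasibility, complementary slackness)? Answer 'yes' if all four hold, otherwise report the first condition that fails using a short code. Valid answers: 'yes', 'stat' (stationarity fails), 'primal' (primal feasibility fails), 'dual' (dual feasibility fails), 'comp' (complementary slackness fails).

Gradient of f: grad f(x) = Q x + c = (0, 0)
Constraint values g_i(x) = a_i^T x - b_i:
  g_1((-2, -3)) = 0
Stationarity residual: grad f(x) + sum_i lambda_i a_i = (0, 0)
  -> stationarity OK
Primal feasibility (all g_i <= 0): OK
Dual feasibility (all lambda_i >= 0): OK
Complementary slackness (lambda_i * g_i(x) = 0 for all i): OK

Verdict: yes, KKT holds.

yes


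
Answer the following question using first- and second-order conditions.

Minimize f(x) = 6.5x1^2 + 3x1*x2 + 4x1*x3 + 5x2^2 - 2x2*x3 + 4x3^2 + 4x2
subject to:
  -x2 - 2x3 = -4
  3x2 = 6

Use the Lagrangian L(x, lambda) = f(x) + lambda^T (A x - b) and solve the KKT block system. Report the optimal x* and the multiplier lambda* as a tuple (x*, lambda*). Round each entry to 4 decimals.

Form the Lagrangian:
  L(x, lambda) = (1/2) x^T Q x + c^T x + lambda^T (A x - b)
Stationarity (grad_x L = 0): Q x + c + A^T lambda = 0.
Primal feasibility: A x = b.

This gives the KKT block system:
  [ Q   A^T ] [ x     ]   [-c ]
  [ A    0  ] [ lambda ] = [ b ]

Solving the linear system:
  x*      = (-0.7692, 2, 1)
  lambda* = (0.4615, -6.4103)
  f(x*)   = 24.1538

x* = (-0.7692, 2, 1), lambda* = (0.4615, -6.4103)


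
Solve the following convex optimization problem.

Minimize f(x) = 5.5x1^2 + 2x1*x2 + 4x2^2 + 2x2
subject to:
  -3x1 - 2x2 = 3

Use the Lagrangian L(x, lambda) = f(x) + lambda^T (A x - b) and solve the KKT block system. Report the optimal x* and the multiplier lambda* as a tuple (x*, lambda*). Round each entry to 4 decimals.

Form the Lagrangian:
  L(x, lambda) = (1/2) x^T Q x + c^T x + lambda^T (A x - b)
Stationarity (grad_x L = 0): Q x + c + A^T lambda = 0.
Primal feasibility: A x = b.

This gives the KKT block system:
  [ Q   A^T ] [ x     ]   [-c ]
  [ A    0  ] [ lambda ] = [ b ]

Solving the linear system:
  x*      = (-0.5217, -0.7174)
  lambda* = (-2.3913)
  f(x*)   = 2.8696

x* = (-0.5217, -0.7174), lambda* = (-2.3913)


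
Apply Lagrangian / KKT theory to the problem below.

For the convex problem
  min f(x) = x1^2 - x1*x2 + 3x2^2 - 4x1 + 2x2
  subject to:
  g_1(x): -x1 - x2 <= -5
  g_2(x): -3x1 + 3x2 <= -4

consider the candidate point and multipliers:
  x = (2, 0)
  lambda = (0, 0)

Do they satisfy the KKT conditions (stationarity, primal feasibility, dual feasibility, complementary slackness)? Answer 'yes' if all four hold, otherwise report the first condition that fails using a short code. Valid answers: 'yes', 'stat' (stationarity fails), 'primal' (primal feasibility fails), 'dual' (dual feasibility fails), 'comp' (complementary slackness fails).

Gradient of f: grad f(x) = Q x + c = (0, 0)
Constraint values g_i(x) = a_i^T x - b_i:
  g_1((2, 0)) = 3
  g_2((2, 0)) = -2
Stationarity residual: grad f(x) + sum_i lambda_i a_i = (0, 0)
  -> stationarity OK
Primal feasibility (all g_i <= 0): FAILS
Dual feasibility (all lambda_i >= 0): OK
Complementary slackness (lambda_i * g_i(x) = 0 for all i): OK

Verdict: the first failing condition is primal_feasibility -> primal.

primal


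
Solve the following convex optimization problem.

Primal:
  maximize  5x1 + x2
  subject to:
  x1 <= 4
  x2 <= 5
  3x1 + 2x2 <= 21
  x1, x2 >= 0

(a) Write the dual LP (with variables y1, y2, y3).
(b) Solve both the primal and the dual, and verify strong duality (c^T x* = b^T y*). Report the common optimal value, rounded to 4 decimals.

The standard primal-dual pair for 'max c^T x s.t. A x <= b, x >= 0' is:
  Dual:  min b^T y  s.t.  A^T y >= c,  y >= 0.

So the dual LP is:
  minimize  4y1 + 5y2 + 21y3
  subject to:
    y1 + 3y3 >= 5
    y2 + 2y3 >= 1
    y1, y2, y3 >= 0

Solving the primal: x* = (4, 4.5).
  primal value c^T x* = 24.5.
Solving the dual: y* = (3.5, 0, 0.5).
  dual value b^T y* = 24.5.
Strong duality: c^T x* = b^T y*. Confirmed.

24.5


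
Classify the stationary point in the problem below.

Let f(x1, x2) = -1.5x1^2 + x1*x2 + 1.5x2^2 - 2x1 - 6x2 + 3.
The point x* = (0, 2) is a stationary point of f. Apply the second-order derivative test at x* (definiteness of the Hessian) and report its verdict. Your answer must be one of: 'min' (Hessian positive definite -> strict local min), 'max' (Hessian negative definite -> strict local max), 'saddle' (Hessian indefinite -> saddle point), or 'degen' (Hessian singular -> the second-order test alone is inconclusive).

Compute the Hessian H = grad^2 f:
  H = [[-3, 1], [1, 3]]
Verify stationarity: grad f(x*) = H x* + g = (0, 0).
Eigenvalues of H: -3.1623, 3.1623.
Eigenvalues have mixed signs, so H is indefinite -> x* is a saddle point.

saddle


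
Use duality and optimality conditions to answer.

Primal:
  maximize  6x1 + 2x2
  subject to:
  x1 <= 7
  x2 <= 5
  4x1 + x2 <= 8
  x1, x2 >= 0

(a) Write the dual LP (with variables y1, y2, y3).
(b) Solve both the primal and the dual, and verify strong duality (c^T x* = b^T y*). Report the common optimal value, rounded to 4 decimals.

The standard primal-dual pair for 'max c^T x s.t. A x <= b, x >= 0' is:
  Dual:  min b^T y  s.t.  A^T y >= c,  y >= 0.

So the dual LP is:
  minimize  7y1 + 5y2 + 8y3
  subject to:
    y1 + 4y3 >= 6
    y2 + y3 >= 2
    y1, y2, y3 >= 0

Solving the primal: x* = (0.75, 5).
  primal value c^T x* = 14.5.
Solving the dual: y* = (0, 0.5, 1.5).
  dual value b^T y* = 14.5.
Strong duality: c^T x* = b^T y*. Confirmed.

14.5


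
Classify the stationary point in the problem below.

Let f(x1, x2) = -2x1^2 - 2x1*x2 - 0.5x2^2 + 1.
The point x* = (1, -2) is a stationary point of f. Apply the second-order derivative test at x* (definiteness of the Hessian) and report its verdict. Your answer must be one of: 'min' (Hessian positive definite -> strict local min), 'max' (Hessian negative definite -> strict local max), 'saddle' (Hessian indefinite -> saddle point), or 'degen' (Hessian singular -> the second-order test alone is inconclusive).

Compute the Hessian H = grad^2 f:
  H = [[-4, -2], [-2, -1]]
Verify stationarity: grad f(x*) = H x* + g = (0, 0).
Eigenvalues of H: -5, 0.
H has a zero eigenvalue (singular; negative semidefinite but not definite), so H is neither positive definite, negative definite, nor indefinite. The second-order test alone is inconclusive -> degen.
(Indeed, f is constant along the null direction of H through x*, so x* is not a strict local extremum.)

degen


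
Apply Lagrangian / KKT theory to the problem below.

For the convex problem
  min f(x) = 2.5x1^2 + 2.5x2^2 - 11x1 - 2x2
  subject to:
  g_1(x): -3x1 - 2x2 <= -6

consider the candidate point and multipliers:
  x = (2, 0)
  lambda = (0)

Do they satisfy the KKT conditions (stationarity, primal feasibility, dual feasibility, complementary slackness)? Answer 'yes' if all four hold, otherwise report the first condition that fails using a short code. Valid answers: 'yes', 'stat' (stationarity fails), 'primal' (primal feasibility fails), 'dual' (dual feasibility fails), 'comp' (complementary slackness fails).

Gradient of f: grad f(x) = Q x + c = (-1, -2)
Constraint values g_i(x) = a_i^T x - b_i:
  g_1((2, 0)) = 0
Stationarity residual: grad f(x) + sum_i lambda_i a_i = (-1, -2)
  -> stationarity FAILS
Primal feasibility (all g_i <= 0): OK
Dual feasibility (all lambda_i >= 0): OK
Complementary slackness (lambda_i * g_i(x) = 0 for all i): OK

Verdict: the first failing condition is stationarity -> stat.

stat


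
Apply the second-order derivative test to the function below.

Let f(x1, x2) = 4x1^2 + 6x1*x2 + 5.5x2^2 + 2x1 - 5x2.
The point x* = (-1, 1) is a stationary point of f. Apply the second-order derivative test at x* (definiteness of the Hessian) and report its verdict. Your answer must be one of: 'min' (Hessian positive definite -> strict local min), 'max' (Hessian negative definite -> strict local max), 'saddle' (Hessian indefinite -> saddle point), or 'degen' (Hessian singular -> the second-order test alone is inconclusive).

Compute the Hessian H = grad^2 f:
  H = [[8, 6], [6, 11]]
Verify stationarity: grad f(x*) = H x* + g = (0, 0).
Eigenvalues of H: 3.3153, 15.6847.
Both eigenvalues > 0, so H is positive definite -> x* is a strict local min.

min


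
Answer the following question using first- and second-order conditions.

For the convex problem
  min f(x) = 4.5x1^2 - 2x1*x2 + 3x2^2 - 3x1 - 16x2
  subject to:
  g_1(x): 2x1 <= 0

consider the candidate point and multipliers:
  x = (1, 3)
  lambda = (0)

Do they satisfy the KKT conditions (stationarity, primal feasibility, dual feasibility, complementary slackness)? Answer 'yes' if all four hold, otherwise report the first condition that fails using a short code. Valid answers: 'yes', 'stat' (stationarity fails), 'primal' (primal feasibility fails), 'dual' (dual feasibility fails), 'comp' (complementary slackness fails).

Gradient of f: grad f(x) = Q x + c = (0, 0)
Constraint values g_i(x) = a_i^T x - b_i:
  g_1((1, 3)) = 2
Stationarity residual: grad f(x) + sum_i lambda_i a_i = (0, 0)
  -> stationarity OK
Primal feasibility (all g_i <= 0): FAILS
Dual feasibility (all lambda_i >= 0): OK
Complementary slackness (lambda_i * g_i(x) = 0 for all i): OK

Verdict: the first failing condition is primal_feasibility -> primal.

primal


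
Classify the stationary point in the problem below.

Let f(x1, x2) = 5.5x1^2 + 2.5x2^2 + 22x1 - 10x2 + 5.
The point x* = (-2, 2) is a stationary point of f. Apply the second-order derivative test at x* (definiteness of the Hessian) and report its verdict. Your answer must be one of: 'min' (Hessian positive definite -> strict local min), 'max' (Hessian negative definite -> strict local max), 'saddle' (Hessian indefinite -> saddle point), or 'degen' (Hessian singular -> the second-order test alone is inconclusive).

Compute the Hessian H = grad^2 f:
  H = [[11, 0], [0, 5]]
Verify stationarity: grad f(x*) = H x* + g = (0, 0).
Eigenvalues of H: 5, 11.
Both eigenvalues > 0, so H is positive definite -> x* is a strict local min.

min


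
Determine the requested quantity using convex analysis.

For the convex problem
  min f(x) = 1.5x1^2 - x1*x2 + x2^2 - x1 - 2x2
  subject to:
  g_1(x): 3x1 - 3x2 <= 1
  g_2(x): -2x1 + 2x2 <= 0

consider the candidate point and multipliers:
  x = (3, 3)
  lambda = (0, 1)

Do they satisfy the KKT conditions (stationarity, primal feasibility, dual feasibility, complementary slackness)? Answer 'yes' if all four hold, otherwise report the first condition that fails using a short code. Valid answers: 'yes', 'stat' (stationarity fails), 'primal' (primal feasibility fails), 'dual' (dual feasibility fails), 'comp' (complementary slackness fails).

Gradient of f: grad f(x) = Q x + c = (5, 1)
Constraint values g_i(x) = a_i^T x - b_i:
  g_1((3, 3)) = -1
  g_2((3, 3)) = 0
Stationarity residual: grad f(x) + sum_i lambda_i a_i = (3, 3)
  -> stationarity FAILS
Primal feasibility (all g_i <= 0): OK
Dual feasibility (all lambda_i >= 0): OK
Complementary slackness (lambda_i * g_i(x) = 0 for all i): OK

Verdict: the first failing condition is stationarity -> stat.

stat


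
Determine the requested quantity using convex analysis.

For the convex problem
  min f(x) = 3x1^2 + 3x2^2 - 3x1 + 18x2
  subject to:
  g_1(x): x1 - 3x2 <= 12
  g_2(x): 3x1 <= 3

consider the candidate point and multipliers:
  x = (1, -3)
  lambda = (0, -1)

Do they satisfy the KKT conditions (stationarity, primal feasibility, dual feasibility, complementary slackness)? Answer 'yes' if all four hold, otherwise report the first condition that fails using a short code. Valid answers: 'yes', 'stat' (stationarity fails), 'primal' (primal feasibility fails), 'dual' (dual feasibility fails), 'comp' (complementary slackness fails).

Gradient of f: grad f(x) = Q x + c = (3, 0)
Constraint values g_i(x) = a_i^T x - b_i:
  g_1((1, -3)) = -2
  g_2((1, -3)) = 0
Stationarity residual: grad f(x) + sum_i lambda_i a_i = (0, 0)
  -> stationarity OK
Primal feasibility (all g_i <= 0): OK
Dual feasibility (all lambda_i >= 0): FAILS
Complementary slackness (lambda_i * g_i(x) = 0 for all i): OK

Verdict: the first failing condition is dual_feasibility -> dual.

dual


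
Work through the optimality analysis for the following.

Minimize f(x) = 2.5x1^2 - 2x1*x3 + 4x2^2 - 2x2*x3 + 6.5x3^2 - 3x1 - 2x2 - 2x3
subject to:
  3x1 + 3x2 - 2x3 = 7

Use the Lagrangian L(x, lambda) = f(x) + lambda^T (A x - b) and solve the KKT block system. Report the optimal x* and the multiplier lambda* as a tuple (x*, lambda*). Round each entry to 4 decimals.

Form the Lagrangian:
  L(x, lambda) = (1/2) x^T Q x + c^T x + lambda^T (A x - b)
Stationarity (grad_x L = 0): Q x + c + A^T lambda = 0.
Primal feasibility: A x = b.

This gives the KKT block system:
  [ Q   A^T ] [ x     ]   [-c ]
  [ A    0  ] [ lambda ] = [ b ]

Solving the linear system:
  x*      = (1.6399, 0.8999, 0.3097)
  lambda* = (-1.5267)
  f(x*)   = 1.6738

x* = (1.6399, 0.8999, 0.3097), lambda* = (-1.5267)


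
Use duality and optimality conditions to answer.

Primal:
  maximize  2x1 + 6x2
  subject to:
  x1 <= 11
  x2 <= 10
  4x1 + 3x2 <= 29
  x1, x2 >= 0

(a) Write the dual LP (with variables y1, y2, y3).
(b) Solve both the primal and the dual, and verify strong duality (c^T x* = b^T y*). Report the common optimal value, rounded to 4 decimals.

The standard primal-dual pair for 'max c^T x s.t. A x <= b, x >= 0' is:
  Dual:  min b^T y  s.t.  A^T y >= c,  y >= 0.

So the dual LP is:
  minimize  11y1 + 10y2 + 29y3
  subject to:
    y1 + 4y3 >= 2
    y2 + 3y3 >= 6
    y1, y2, y3 >= 0

Solving the primal: x* = (0, 9.6667).
  primal value c^T x* = 58.
Solving the dual: y* = (0, 0, 2).
  dual value b^T y* = 58.
Strong duality: c^T x* = b^T y*. Confirmed.

58


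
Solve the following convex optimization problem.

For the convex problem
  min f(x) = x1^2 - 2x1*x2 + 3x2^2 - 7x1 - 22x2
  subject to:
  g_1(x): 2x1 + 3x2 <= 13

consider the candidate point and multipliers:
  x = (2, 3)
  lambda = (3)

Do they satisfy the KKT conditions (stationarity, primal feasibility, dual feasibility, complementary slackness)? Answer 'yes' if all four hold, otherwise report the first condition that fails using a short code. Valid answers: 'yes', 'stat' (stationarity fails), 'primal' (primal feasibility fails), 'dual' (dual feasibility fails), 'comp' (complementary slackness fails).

Gradient of f: grad f(x) = Q x + c = (-9, -8)
Constraint values g_i(x) = a_i^T x - b_i:
  g_1((2, 3)) = 0
Stationarity residual: grad f(x) + sum_i lambda_i a_i = (-3, 1)
  -> stationarity FAILS
Primal feasibility (all g_i <= 0): OK
Dual feasibility (all lambda_i >= 0): OK
Complementary slackness (lambda_i * g_i(x) = 0 for all i): OK

Verdict: the first failing condition is stationarity -> stat.

stat


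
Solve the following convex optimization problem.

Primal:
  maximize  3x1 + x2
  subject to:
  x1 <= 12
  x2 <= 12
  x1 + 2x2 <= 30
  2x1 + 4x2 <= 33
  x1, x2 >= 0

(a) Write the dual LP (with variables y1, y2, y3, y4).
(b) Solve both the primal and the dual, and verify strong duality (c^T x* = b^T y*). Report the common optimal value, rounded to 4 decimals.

The standard primal-dual pair for 'max c^T x s.t. A x <= b, x >= 0' is:
  Dual:  min b^T y  s.t.  A^T y >= c,  y >= 0.

So the dual LP is:
  minimize  12y1 + 12y2 + 30y3 + 33y4
  subject to:
    y1 + y3 + 2y4 >= 3
    y2 + 2y3 + 4y4 >= 1
    y1, y2, y3, y4 >= 0

Solving the primal: x* = (12, 2.25).
  primal value c^T x* = 38.25.
Solving the dual: y* = (2.5, 0, 0, 0.25).
  dual value b^T y* = 38.25.
Strong duality: c^T x* = b^T y*. Confirmed.

38.25


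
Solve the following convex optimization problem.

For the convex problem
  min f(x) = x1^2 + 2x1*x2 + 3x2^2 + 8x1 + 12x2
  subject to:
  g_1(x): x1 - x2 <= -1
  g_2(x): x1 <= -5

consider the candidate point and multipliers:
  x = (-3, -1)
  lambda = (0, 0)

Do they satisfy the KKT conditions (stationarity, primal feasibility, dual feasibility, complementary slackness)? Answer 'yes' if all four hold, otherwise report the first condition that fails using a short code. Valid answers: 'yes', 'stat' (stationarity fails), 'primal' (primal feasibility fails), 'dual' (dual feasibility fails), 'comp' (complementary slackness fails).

Gradient of f: grad f(x) = Q x + c = (0, 0)
Constraint values g_i(x) = a_i^T x - b_i:
  g_1((-3, -1)) = -1
  g_2((-3, -1)) = 2
Stationarity residual: grad f(x) + sum_i lambda_i a_i = (0, 0)
  -> stationarity OK
Primal feasibility (all g_i <= 0): FAILS
Dual feasibility (all lambda_i >= 0): OK
Complementary slackness (lambda_i * g_i(x) = 0 for all i): OK

Verdict: the first failing condition is primal_feasibility -> primal.

primal


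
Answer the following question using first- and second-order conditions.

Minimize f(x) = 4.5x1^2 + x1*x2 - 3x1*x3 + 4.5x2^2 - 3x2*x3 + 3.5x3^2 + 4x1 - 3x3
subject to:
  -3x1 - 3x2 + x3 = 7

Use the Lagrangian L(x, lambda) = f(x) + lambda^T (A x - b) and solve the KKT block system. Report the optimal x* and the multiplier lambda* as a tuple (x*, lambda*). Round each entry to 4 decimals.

Form the Lagrangian:
  L(x, lambda) = (1/2) x^T Q x + c^T x + lambda^T (A x - b)
Stationarity (grad_x L = 0): Q x + c + A^T lambda = 0.
Primal feasibility: A x = b.

This gives the KKT block system:
  [ Q   A^T ] [ x     ]   [-c ]
  [ A    0  ] [ lambda ] = [ b ]

Solving the linear system:
  x*      = (-1.44, -0.94, -0.14)
  lambda* = (-3.16)
  f(x*)   = 8.39

x* = (-1.44, -0.94, -0.14), lambda* = (-3.16)


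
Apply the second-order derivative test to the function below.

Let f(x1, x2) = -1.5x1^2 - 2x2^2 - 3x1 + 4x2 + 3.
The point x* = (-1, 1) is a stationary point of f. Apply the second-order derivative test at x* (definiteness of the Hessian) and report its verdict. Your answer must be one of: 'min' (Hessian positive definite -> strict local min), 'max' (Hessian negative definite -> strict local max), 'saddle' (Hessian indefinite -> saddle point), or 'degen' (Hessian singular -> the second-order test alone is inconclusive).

Compute the Hessian H = grad^2 f:
  H = [[-3, 0], [0, -4]]
Verify stationarity: grad f(x*) = H x* + g = (0, 0).
Eigenvalues of H: -4, -3.
Both eigenvalues < 0, so H is negative definite -> x* is a strict local max.

max


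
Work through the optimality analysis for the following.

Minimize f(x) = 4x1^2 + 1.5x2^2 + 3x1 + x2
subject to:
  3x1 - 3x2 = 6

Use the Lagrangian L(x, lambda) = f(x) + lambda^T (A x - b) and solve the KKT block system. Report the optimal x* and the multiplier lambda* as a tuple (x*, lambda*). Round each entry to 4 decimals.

Form the Lagrangian:
  L(x, lambda) = (1/2) x^T Q x + c^T x + lambda^T (A x - b)
Stationarity (grad_x L = 0): Q x + c + A^T lambda = 0.
Primal feasibility: A x = b.

This gives the KKT block system:
  [ Q   A^T ] [ x     ]   [-c ]
  [ A    0  ] [ lambda ] = [ b ]

Solving the linear system:
  x*      = (0.1818, -1.8182)
  lambda* = (-1.4848)
  f(x*)   = 3.8182

x* = (0.1818, -1.8182), lambda* = (-1.4848)


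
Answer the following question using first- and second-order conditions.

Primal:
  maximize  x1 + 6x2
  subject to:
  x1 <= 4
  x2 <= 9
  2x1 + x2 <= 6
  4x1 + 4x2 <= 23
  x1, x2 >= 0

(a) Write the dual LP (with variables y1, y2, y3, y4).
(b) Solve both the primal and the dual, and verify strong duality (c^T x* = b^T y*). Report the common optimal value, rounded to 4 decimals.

The standard primal-dual pair for 'max c^T x s.t. A x <= b, x >= 0' is:
  Dual:  min b^T y  s.t.  A^T y >= c,  y >= 0.

So the dual LP is:
  minimize  4y1 + 9y2 + 6y3 + 23y4
  subject to:
    y1 + 2y3 + 4y4 >= 1
    y2 + y3 + 4y4 >= 6
    y1, y2, y3, y4 >= 0

Solving the primal: x* = (0, 5.75).
  primal value c^T x* = 34.5.
Solving the dual: y* = (0, 0, 0, 1.5).
  dual value b^T y* = 34.5.
Strong duality: c^T x* = b^T y*. Confirmed.

34.5


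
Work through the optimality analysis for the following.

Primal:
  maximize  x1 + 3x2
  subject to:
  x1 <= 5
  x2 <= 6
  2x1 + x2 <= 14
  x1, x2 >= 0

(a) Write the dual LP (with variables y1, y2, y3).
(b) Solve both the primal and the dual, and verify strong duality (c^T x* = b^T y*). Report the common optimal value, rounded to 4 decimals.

The standard primal-dual pair for 'max c^T x s.t. A x <= b, x >= 0' is:
  Dual:  min b^T y  s.t.  A^T y >= c,  y >= 0.

So the dual LP is:
  minimize  5y1 + 6y2 + 14y3
  subject to:
    y1 + 2y3 >= 1
    y2 + y3 >= 3
    y1, y2, y3 >= 0

Solving the primal: x* = (4, 6).
  primal value c^T x* = 22.
Solving the dual: y* = (0, 2.5, 0.5).
  dual value b^T y* = 22.
Strong duality: c^T x* = b^T y*. Confirmed.

22


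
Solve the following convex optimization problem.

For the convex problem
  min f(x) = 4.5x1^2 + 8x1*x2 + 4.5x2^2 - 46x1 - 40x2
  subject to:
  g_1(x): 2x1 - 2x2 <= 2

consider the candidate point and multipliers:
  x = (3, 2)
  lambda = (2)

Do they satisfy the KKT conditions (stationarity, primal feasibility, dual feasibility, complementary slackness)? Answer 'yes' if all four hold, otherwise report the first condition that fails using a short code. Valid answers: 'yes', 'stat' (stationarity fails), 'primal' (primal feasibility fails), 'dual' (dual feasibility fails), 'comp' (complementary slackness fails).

Gradient of f: grad f(x) = Q x + c = (-3, 2)
Constraint values g_i(x) = a_i^T x - b_i:
  g_1((3, 2)) = 0
Stationarity residual: grad f(x) + sum_i lambda_i a_i = (1, -2)
  -> stationarity FAILS
Primal feasibility (all g_i <= 0): OK
Dual feasibility (all lambda_i >= 0): OK
Complementary slackness (lambda_i * g_i(x) = 0 for all i): OK

Verdict: the first failing condition is stationarity -> stat.

stat


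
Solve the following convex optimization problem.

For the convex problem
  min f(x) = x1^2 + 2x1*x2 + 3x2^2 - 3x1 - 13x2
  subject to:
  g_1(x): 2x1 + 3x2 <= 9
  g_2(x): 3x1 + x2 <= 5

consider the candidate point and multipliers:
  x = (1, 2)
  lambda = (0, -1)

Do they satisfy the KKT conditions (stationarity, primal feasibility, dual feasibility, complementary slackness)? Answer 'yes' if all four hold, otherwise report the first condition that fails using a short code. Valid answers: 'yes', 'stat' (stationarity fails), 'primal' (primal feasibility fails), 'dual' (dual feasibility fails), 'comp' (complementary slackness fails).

Gradient of f: grad f(x) = Q x + c = (3, 1)
Constraint values g_i(x) = a_i^T x - b_i:
  g_1((1, 2)) = -1
  g_2((1, 2)) = 0
Stationarity residual: grad f(x) + sum_i lambda_i a_i = (0, 0)
  -> stationarity OK
Primal feasibility (all g_i <= 0): OK
Dual feasibility (all lambda_i >= 0): FAILS
Complementary slackness (lambda_i * g_i(x) = 0 for all i): OK

Verdict: the first failing condition is dual_feasibility -> dual.

dual


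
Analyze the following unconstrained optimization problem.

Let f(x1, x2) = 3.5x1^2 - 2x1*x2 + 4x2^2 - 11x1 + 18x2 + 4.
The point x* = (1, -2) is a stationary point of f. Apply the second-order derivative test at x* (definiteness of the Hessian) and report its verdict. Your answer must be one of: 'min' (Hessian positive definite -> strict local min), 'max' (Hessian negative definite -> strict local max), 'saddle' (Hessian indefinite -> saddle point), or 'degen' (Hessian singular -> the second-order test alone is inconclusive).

Compute the Hessian H = grad^2 f:
  H = [[7, -2], [-2, 8]]
Verify stationarity: grad f(x*) = H x* + g = (0, 0).
Eigenvalues of H: 5.4384, 9.5616.
Both eigenvalues > 0, so H is positive definite -> x* is a strict local min.

min


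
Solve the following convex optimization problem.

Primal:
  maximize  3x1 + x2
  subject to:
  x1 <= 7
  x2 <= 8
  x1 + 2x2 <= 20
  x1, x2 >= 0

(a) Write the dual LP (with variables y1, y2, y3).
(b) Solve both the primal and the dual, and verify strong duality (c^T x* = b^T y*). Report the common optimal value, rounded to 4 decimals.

The standard primal-dual pair for 'max c^T x s.t. A x <= b, x >= 0' is:
  Dual:  min b^T y  s.t.  A^T y >= c,  y >= 0.

So the dual LP is:
  minimize  7y1 + 8y2 + 20y3
  subject to:
    y1 + y3 >= 3
    y2 + 2y3 >= 1
    y1, y2, y3 >= 0

Solving the primal: x* = (7, 6.5).
  primal value c^T x* = 27.5.
Solving the dual: y* = (2.5, 0, 0.5).
  dual value b^T y* = 27.5.
Strong duality: c^T x* = b^T y*. Confirmed.

27.5


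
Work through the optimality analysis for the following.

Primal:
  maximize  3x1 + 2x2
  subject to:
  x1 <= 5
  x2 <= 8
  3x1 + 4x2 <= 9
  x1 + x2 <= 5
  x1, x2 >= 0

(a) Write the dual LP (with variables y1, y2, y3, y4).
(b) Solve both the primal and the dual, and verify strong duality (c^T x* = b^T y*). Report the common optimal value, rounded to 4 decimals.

The standard primal-dual pair for 'max c^T x s.t. A x <= b, x >= 0' is:
  Dual:  min b^T y  s.t.  A^T y >= c,  y >= 0.

So the dual LP is:
  minimize  5y1 + 8y2 + 9y3 + 5y4
  subject to:
    y1 + 3y3 + y4 >= 3
    y2 + 4y3 + y4 >= 2
    y1, y2, y3, y4 >= 0

Solving the primal: x* = (3, 0).
  primal value c^T x* = 9.
Solving the dual: y* = (0, 0, 1, 0).
  dual value b^T y* = 9.
Strong duality: c^T x* = b^T y*. Confirmed.

9


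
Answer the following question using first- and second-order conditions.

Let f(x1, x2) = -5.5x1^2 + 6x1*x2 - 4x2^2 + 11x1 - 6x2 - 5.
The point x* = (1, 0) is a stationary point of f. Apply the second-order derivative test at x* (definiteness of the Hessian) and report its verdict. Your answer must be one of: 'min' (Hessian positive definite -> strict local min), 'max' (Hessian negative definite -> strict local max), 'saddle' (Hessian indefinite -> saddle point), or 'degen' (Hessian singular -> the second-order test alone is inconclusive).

Compute the Hessian H = grad^2 f:
  H = [[-11, 6], [6, -8]]
Verify stationarity: grad f(x*) = H x* + g = (0, 0).
Eigenvalues of H: -15.6847, -3.3153.
Both eigenvalues < 0, so H is negative definite -> x* is a strict local max.

max


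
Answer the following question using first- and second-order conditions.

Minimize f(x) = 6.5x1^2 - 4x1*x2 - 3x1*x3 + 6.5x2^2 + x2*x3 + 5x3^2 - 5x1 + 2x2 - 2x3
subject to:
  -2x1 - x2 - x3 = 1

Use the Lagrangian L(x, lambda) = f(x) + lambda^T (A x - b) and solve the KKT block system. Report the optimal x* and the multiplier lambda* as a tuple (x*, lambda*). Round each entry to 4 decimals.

Form the Lagrangian:
  L(x, lambda) = (1/2) x^T Q x + c^T x + lambda^T (A x - b)
Stationarity (grad_x L = 0): Q x + c + A^T lambda = 0.
Primal feasibility: A x = b.

This gives the KKT block system:
  [ Q   A^T ] [ x     ]   [-c ]
  [ A    0  ] [ lambda ] = [ b ]

Solving the linear system:
  x*      = (-0.224, -0.4377, -0.1143)
  lambda* = (-2.9089)
  f(x*)   = 1.691

x* = (-0.224, -0.4377, -0.1143), lambda* = (-2.9089)


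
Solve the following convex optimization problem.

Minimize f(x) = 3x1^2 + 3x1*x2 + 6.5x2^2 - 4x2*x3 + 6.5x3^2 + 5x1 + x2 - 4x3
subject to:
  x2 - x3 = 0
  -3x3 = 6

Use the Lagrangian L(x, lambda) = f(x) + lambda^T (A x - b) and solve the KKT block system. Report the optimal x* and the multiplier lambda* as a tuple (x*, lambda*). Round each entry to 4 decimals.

Form the Lagrangian:
  L(x, lambda) = (1/2) x^T Q x + c^T x + lambda^T (A x - b)
Stationarity (grad_x L = 0): Q x + c + A^T lambda = 0.
Primal feasibility: A x = b.

This gives the KKT block system:
  [ Q   A^T ] [ x     ]   [-c ]
  [ A    0  ] [ lambda ] = [ b ]

Solving the linear system:
  x*      = (0.1667, -2, -2)
  lambda* = (16.5, -12.8333)
  f(x*)   = 41.9167

x* = (0.1667, -2, -2), lambda* = (16.5, -12.8333)


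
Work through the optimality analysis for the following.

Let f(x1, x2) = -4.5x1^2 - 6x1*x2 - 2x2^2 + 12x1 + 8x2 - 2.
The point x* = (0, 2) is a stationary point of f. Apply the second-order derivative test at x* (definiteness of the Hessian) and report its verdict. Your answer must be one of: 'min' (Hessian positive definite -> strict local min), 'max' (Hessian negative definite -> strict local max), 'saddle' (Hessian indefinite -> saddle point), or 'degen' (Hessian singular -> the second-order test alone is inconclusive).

Compute the Hessian H = grad^2 f:
  H = [[-9, -6], [-6, -4]]
Verify stationarity: grad f(x*) = H x* + g = (0, 0).
Eigenvalues of H: -13, 0.
H has a zero eigenvalue (singular; negative semidefinite but not definite), so H is neither positive definite, negative definite, nor indefinite. The second-order test alone is inconclusive -> degen.
(Indeed, f is constant along the null direction of H through x*, so x* is not a strict local extremum.)

degen


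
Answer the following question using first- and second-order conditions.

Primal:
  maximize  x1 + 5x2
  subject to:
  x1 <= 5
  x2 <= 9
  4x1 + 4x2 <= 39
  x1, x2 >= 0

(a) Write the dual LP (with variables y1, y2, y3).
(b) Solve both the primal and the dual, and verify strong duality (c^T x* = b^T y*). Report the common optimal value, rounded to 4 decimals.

The standard primal-dual pair for 'max c^T x s.t. A x <= b, x >= 0' is:
  Dual:  min b^T y  s.t.  A^T y >= c,  y >= 0.

So the dual LP is:
  minimize  5y1 + 9y2 + 39y3
  subject to:
    y1 + 4y3 >= 1
    y2 + 4y3 >= 5
    y1, y2, y3 >= 0

Solving the primal: x* = (0.75, 9).
  primal value c^T x* = 45.75.
Solving the dual: y* = (0, 4, 0.25).
  dual value b^T y* = 45.75.
Strong duality: c^T x* = b^T y*. Confirmed.

45.75


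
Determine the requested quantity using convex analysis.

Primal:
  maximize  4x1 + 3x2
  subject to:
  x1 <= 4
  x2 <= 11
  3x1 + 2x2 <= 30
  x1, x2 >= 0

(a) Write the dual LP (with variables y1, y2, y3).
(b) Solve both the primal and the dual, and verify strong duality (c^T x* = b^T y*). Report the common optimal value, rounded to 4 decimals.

The standard primal-dual pair for 'max c^T x s.t. A x <= b, x >= 0' is:
  Dual:  min b^T y  s.t.  A^T y >= c,  y >= 0.

So the dual LP is:
  minimize  4y1 + 11y2 + 30y3
  subject to:
    y1 + 3y3 >= 4
    y2 + 2y3 >= 3
    y1, y2, y3 >= 0

Solving the primal: x* = (2.6667, 11).
  primal value c^T x* = 43.6667.
Solving the dual: y* = (0, 0.3333, 1.3333).
  dual value b^T y* = 43.6667.
Strong duality: c^T x* = b^T y*. Confirmed.

43.6667
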